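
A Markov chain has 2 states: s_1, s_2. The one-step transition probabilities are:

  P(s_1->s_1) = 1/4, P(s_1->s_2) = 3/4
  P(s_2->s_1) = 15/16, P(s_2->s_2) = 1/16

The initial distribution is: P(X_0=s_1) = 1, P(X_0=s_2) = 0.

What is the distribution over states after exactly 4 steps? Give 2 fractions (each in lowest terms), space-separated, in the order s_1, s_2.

Answer: 10729/16384 5655/16384

Derivation:
Propagating the distribution step by step (d_{t+1} = d_t * P):
d_0 = (s_1=1, s_2=0)
  d_1[s_1] = 1*1/4 + 0*15/16 = 1/4
  d_1[s_2] = 1*3/4 + 0*1/16 = 3/4
d_1 = (s_1=1/4, s_2=3/4)
  d_2[s_1] = 1/4*1/4 + 3/4*15/16 = 49/64
  d_2[s_2] = 1/4*3/4 + 3/4*1/16 = 15/64
d_2 = (s_1=49/64, s_2=15/64)
  d_3[s_1] = 49/64*1/4 + 15/64*15/16 = 421/1024
  d_3[s_2] = 49/64*3/4 + 15/64*1/16 = 603/1024
d_3 = (s_1=421/1024, s_2=603/1024)
  d_4[s_1] = 421/1024*1/4 + 603/1024*15/16 = 10729/16384
  d_4[s_2] = 421/1024*3/4 + 603/1024*1/16 = 5655/16384
d_4 = (s_1=10729/16384, s_2=5655/16384)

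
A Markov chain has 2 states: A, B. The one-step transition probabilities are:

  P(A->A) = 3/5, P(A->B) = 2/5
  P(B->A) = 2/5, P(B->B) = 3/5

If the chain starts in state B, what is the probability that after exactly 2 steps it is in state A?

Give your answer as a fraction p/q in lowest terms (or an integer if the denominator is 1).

Answer: 12/25

Derivation:
Computing P^2 by repeated multiplication:
P^1 =
  A: [3/5, 2/5]
  B: [2/5, 3/5]
P^2 =
  A: [13/25, 12/25]
  B: [12/25, 13/25]

(P^2)[B -> A] = 12/25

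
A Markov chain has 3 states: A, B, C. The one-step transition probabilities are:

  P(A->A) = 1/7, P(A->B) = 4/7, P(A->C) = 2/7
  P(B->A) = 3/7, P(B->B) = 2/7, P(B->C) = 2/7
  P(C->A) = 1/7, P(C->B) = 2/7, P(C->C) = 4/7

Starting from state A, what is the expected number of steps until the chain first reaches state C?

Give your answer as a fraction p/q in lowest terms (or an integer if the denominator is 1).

Let h_i = expected steps to first reach C from state i.
Boundary: h_C = 0.
First-step equations for the other states:
  h_A = 1 + 1/7*h_A + 4/7*h_B + 2/7*h_C
  h_B = 1 + 3/7*h_A + 2/7*h_B + 2/7*h_C

Substituting h_C = 0 and rearranging gives the linear system (I - Q) h = 1:
  [6/7, -4/7] . (h_A, h_B) = 1
  [-3/7, 5/7] . (h_A, h_B) = 1

Solving yields:
  h_A = 7/2
  h_B = 7/2

Starting state is A, so the expected hitting time is h_A = 7/2.

Answer: 7/2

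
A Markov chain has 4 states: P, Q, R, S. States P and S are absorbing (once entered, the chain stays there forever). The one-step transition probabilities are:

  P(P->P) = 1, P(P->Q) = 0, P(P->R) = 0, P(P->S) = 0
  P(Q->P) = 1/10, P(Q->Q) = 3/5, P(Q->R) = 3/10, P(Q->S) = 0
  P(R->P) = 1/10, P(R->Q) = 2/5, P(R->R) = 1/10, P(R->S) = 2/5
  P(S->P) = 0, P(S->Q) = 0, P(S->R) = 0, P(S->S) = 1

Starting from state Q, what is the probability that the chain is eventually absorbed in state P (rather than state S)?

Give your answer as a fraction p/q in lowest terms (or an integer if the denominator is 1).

Let a_i = P(absorbed in P | start in state i).
Boundary conditions: a_P = 1, a_S = 0.
For each transient state i, a_i = sum_j P(i->j) * a_j:
  a_Q = 1/10*a_P + 3/5*a_Q + 3/10*a_R + 0*a_S
  a_R = 1/10*a_P + 2/5*a_Q + 1/10*a_R + 2/5*a_S

Substituting a_P = 1 and a_S = 0, rearrange to (I - Q) a = r where r[i] = P(i -> P):
  [2/5, -3/10] . (a_Q, a_R) = 1/10
  [-2/5, 9/10] . (a_Q, a_R) = 1/10

Solving yields:
  a_Q = 1/2
  a_R = 1/3

Starting state is Q, so the absorption probability is a_Q = 1/2.

Answer: 1/2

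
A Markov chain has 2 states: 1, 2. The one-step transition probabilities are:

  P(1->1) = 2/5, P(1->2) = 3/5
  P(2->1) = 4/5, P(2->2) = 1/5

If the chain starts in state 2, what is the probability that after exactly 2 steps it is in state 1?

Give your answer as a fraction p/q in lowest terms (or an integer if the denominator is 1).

Answer: 12/25

Derivation:
Computing P^2 by repeated multiplication:
P^1 =
  1: [2/5, 3/5]
  2: [4/5, 1/5]
P^2 =
  1: [16/25, 9/25]
  2: [12/25, 13/25]

(P^2)[2 -> 1] = 12/25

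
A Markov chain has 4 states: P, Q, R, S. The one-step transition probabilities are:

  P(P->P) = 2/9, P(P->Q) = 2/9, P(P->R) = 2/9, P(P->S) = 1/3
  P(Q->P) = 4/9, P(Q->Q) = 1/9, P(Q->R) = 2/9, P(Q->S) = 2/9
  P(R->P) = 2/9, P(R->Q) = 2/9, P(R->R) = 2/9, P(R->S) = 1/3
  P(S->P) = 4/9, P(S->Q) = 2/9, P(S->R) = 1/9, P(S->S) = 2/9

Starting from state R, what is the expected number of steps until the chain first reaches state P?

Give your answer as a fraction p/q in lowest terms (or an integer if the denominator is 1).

Answer: 225/74

Derivation:
Let h_i = expected steps to first reach P from state i.
Boundary: h_P = 0.
First-step equations for the other states:
  h_Q = 1 + 4/9*h_P + 1/9*h_Q + 2/9*h_R + 2/9*h_S
  h_R = 1 + 2/9*h_P + 2/9*h_Q + 2/9*h_R + 1/3*h_S
  h_S = 1 + 4/9*h_P + 2/9*h_Q + 1/9*h_R + 2/9*h_S

Substituting h_P = 0 and rearranging gives the linear system (I - Q) h = 1:
  [8/9, -2/9, -2/9] . (h_Q, h_R, h_S) = 1
  [-2/9, 7/9, -1/3] . (h_Q, h_R, h_S) = 1
  [-2/9, -1/9, 7/9] . (h_Q, h_R, h_S) = 1

Solving yields:
  h_Q = 369/148
  h_R = 225/74
  h_S = 90/37

Starting state is R, so the expected hitting time is h_R = 225/74.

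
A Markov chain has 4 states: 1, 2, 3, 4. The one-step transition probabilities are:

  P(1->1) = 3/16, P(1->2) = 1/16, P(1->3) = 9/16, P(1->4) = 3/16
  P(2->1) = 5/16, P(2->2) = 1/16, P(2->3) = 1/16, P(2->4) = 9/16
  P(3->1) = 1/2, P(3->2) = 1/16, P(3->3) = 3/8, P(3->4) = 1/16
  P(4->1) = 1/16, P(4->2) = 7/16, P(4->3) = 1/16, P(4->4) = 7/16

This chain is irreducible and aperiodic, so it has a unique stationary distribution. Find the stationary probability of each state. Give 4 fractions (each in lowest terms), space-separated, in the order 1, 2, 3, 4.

The stationary distribution satisfies pi = pi * P, i.e.:
  pi_1 = 3/16*pi_1 + 5/16*pi_2 + 1/2*pi_3 + 1/16*pi_4
  pi_2 = 1/16*pi_1 + 1/16*pi_2 + 1/16*pi_3 + 7/16*pi_4
  pi_3 = 9/16*pi_1 + 1/16*pi_2 + 3/8*pi_3 + 1/16*pi_4
  pi_4 = 3/16*pi_1 + 9/16*pi_2 + 1/16*pi_3 + 7/16*pi_4
with normalization: pi_1 + pi_2 + pi_3 + pi_4 = 1.

Using the first 3 balance equations plus normalization, the linear system A*pi = b is:
  [-13/16, 5/16, 1/2, 1/16] . pi = 0
  [1/16, -15/16, 1/16, 7/16] . pi = 0
  [9/16, 1/16, -5/8, 1/16] . pi = 0
  [1, 1, 1, 1] . pi = 1

Solving yields:
  pi_1 = 170/653
  pi_2 = 223/1306
  pi_3 = 183/653
  pi_4 = 377/1306

Verification (pi * P):
  170/653*3/16 + 223/1306*5/16 + 183/653*1/2 + 377/1306*1/16 = 170/653 = pi_1  (ok)
  170/653*1/16 + 223/1306*1/16 + 183/653*1/16 + 377/1306*7/16 = 223/1306 = pi_2  (ok)
  170/653*9/16 + 223/1306*1/16 + 183/653*3/8 + 377/1306*1/16 = 183/653 = pi_3  (ok)
  170/653*3/16 + 223/1306*9/16 + 183/653*1/16 + 377/1306*7/16 = 377/1306 = pi_4  (ok)

Answer: 170/653 223/1306 183/653 377/1306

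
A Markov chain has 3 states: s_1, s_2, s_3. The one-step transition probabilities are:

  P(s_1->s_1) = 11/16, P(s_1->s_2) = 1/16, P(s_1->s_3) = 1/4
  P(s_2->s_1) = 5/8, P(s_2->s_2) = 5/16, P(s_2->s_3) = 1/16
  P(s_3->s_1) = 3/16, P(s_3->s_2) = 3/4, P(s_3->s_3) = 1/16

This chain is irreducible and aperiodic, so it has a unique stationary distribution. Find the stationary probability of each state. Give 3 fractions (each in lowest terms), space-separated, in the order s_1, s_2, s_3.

Answer: 17/29 7/29 5/29

Derivation:
The stationary distribution satisfies pi = pi * P, i.e.:
  pi_s_1 = 11/16*pi_s_1 + 5/8*pi_s_2 + 3/16*pi_s_3
  pi_s_2 = 1/16*pi_s_1 + 5/16*pi_s_2 + 3/4*pi_s_3
  pi_s_3 = 1/4*pi_s_1 + 1/16*pi_s_2 + 1/16*pi_s_3
with normalization: pi_s_1 + pi_s_2 + pi_s_3 = 1.

Using the first 2 balance equations plus normalization, the linear system A*pi = b is:
  [-5/16, 5/8, 3/16] . pi = 0
  [1/16, -11/16, 3/4] . pi = 0
  [1, 1, 1] . pi = 1

Solving yields:
  pi_s_1 = 17/29
  pi_s_2 = 7/29
  pi_s_3 = 5/29

Verification (pi * P):
  17/29*11/16 + 7/29*5/8 + 5/29*3/16 = 17/29 = pi_s_1  (ok)
  17/29*1/16 + 7/29*5/16 + 5/29*3/4 = 7/29 = pi_s_2  (ok)
  17/29*1/4 + 7/29*1/16 + 5/29*1/16 = 5/29 = pi_s_3  (ok)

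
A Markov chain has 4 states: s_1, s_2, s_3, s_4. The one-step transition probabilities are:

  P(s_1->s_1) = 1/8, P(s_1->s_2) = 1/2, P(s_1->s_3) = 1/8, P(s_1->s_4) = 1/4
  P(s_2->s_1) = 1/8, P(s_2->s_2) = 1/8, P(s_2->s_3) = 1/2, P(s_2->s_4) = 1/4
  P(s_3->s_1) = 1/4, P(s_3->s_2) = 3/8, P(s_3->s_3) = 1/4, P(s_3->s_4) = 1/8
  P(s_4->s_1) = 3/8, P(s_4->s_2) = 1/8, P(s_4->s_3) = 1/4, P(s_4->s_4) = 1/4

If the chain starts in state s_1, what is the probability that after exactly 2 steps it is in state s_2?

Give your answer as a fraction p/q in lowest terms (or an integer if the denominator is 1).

Answer: 13/64

Derivation:
Computing P^2 by repeated multiplication:
P^1 =
  s_1: [1/8, 1/2, 1/8, 1/4]
  s_2: [1/8, 1/8, 1/2, 1/4]
  s_3: [1/4, 3/8, 1/4, 1/8]
  s_4: [3/8, 1/8, 1/4, 1/4]
P^2 =
  s_1: [13/64, 13/64, 23/64, 15/64]
  s_2: [1/4, 19/64, 17/64, 3/16]
  s_3: [3/16, 9/32, 5/16, 7/32]
  s_4: [7/32, 21/64, 15/64, 7/32]

(P^2)[s_1 -> s_2] = 13/64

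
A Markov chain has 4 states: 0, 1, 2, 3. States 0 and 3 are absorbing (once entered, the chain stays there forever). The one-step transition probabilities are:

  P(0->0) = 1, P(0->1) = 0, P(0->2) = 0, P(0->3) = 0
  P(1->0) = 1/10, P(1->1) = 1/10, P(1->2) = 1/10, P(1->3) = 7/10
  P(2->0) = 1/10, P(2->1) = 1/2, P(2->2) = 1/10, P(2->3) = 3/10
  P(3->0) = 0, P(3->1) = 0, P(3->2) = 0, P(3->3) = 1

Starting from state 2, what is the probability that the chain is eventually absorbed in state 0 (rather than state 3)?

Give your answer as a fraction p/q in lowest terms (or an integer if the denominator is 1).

Answer: 7/38

Derivation:
Let a_i = P(absorbed in 0 | start in state i).
Boundary conditions: a_0 = 1, a_3 = 0.
For each transient state i, a_i = sum_j P(i->j) * a_j:
  a_1 = 1/10*a_0 + 1/10*a_1 + 1/10*a_2 + 7/10*a_3
  a_2 = 1/10*a_0 + 1/2*a_1 + 1/10*a_2 + 3/10*a_3

Substituting a_0 = 1 and a_3 = 0, rearrange to (I - Q) a = r where r[i] = P(i -> 0):
  [9/10, -1/10] . (a_1, a_2) = 1/10
  [-1/2, 9/10] . (a_1, a_2) = 1/10

Solving yields:
  a_1 = 5/38
  a_2 = 7/38

Starting state is 2, so the absorption probability is a_2 = 7/38.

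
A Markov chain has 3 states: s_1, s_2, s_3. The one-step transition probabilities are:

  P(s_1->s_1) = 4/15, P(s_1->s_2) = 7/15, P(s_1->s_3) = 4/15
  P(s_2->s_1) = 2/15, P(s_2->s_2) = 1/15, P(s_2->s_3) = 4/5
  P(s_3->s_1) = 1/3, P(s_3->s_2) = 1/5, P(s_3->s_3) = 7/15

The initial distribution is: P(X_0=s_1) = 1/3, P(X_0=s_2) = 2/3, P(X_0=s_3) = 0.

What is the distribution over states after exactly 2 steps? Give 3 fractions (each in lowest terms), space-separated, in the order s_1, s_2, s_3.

Propagating the distribution step by step (d_{t+1} = d_t * P):
d_0 = (s_1=1/3, s_2=2/3, s_3=0)
  d_1[s_1] = 1/3*4/15 + 2/3*2/15 + 0*1/3 = 8/45
  d_1[s_2] = 1/3*7/15 + 2/3*1/15 + 0*1/5 = 1/5
  d_1[s_3] = 1/3*4/15 + 2/3*4/5 + 0*7/15 = 28/45
d_1 = (s_1=8/45, s_2=1/5, s_3=28/45)
  d_2[s_1] = 8/45*4/15 + 1/5*2/15 + 28/45*1/3 = 38/135
  d_2[s_2] = 8/45*7/15 + 1/5*1/15 + 28/45*1/5 = 149/675
  d_2[s_3] = 8/45*4/15 + 1/5*4/5 + 28/45*7/15 = 112/225
d_2 = (s_1=38/135, s_2=149/675, s_3=112/225)

Answer: 38/135 149/675 112/225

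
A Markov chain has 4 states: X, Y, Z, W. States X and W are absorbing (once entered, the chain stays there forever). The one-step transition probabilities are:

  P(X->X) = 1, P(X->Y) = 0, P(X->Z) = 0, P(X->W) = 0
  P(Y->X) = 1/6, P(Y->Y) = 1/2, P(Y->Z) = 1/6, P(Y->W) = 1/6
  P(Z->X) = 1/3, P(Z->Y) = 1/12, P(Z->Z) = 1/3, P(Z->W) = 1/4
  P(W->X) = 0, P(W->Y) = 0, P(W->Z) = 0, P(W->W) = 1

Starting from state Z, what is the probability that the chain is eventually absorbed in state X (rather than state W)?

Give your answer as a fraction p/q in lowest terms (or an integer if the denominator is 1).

Let a_i = P(absorbed in X | start in state i).
Boundary conditions: a_X = 1, a_W = 0.
For each transient state i, a_i = sum_j P(i->j) * a_j:
  a_Y = 1/6*a_X + 1/2*a_Y + 1/6*a_Z + 1/6*a_W
  a_Z = 1/3*a_X + 1/12*a_Y + 1/3*a_Z + 1/4*a_W

Substituting a_X = 1 and a_W = 0, rearrange to (I - Q) a = r where r[i] = P(i -> X):
  [1/2, -1/6] . (a_Y, a_Z) = 1/6
  [-1/12, 2/3] . (a_Y, a_Z) = 1/3

Solving yields:
  a_Y = 12/23
  a_Z = 13/23

Starting state is Z, so the absorption probability is a_Z = 13/23.

Answer: 13/23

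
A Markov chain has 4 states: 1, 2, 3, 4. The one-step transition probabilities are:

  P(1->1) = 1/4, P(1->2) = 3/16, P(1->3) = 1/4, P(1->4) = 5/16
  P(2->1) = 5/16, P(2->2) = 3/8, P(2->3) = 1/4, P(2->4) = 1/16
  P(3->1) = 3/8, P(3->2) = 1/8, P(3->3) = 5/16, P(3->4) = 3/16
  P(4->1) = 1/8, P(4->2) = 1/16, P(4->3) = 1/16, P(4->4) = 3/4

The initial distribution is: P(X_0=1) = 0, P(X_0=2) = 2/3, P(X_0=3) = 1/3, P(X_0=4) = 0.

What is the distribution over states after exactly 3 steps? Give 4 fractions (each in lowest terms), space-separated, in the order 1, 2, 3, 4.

Propagating the distribution step by step (d_{t+1} = d_t * P):
d_0 = (1=0, 2=2/3, 3=1/3, 4=0)
  d_1[1] = 0*1/4 + 2/3*5/16 + 1/3*3/8 + 0*1/8 = 1/3
  d_1[2] = 0*3/16 + 2/3*3/8 + 1/3*1/8 + 0*1/16 = 7/24
  d_1[3] = 0*1/4 + 2/3*1/4 + 1/3*5/16 + 0*1/16 = 13/48
  d_1[4] = 0*5/16 + 2/3*1/16 + 1/3*3/16 + 0*3/4 = 5/48
d_1 = (1=1/3, 2=7/24, 3=13/48, 4=5/48)
  d_2[1] = 1/3*1/4 + 7/24*5/16 + 13/48*3/8 + 5/48*1/8 = 37/128
  d_2[2] = 1/3*3/16 + 7/24*3/8 + 13/48*1/8 + 5/48*1/16 = 163/768
  d_2[3] = 1/3*1/4 + 7/24*1/4 + 13/48*5/16 + 5/48*1/16 = 95/384
  d_2[4] = 1/3*5/16 + 7/24*1/16 + 13/48*3/16 + 5/48*3/4 = 193/768
d_2 = (1=37/128, 2=163/768, 3=95/384, 4=193/768)
  d_3[1] = 37/128*1/4 + 163/768*5/16 + 95/384*3/8 + 193/768*1/8 = 3229/12288
  d_3[2] = 37/128*3/16 + 163/768*3/8 + 95/384*1/8 + 193/768*1/16 = 739/4096
  d_3[3] = 37/128*1/4 + 163/768*1/4 + 95/384*5/16 + 193/768*1/16 = 2683/12288
  d_3[4] = 37/128*5/16 + 163/768*1/16 + 95/384*3/16 + 193/768*3/4 = 4159/12288
d_3 = (1=3229/12288, 2=739/4096, 3=2683/12288, 4=4159/12288)

Answer: 3229/12288 739/4096 2683/12288 4159/12288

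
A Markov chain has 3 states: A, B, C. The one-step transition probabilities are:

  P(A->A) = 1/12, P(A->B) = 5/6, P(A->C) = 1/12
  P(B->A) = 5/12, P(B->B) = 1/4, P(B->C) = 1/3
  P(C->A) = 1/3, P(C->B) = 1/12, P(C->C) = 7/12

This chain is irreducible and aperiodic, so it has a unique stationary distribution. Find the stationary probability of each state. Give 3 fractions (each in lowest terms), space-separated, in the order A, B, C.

The stationary distribution satisfies pi = pi * P, i.e.:
  pi_A = 1/12*pi_A + 5/12*pi_B + 1/3*pi_C
  pi_B = 5/6*pi_A + 1/4*pi_B + 1/12*pi_C
  pi_C = 1/12*pi_A + 1/3*pi_B + 7/12*pi_C
with normalization: pi_A + pi_B + pi_C = 1.

Using the first 2 balance equations plus normalization, the linear system A*pi = b is:
  [-11/12, 5/12, 1/3] . pi = 0
  [5/6, -3/4, 1/12] . pi = 0
  [1, 1, 1] . pi = 1

Solving yields:
  pi_A = 41/141
  pi_B = 17/47
  pi_C = 49/141

Verification (pi * P):
  41/141*1/12 + 17/47*5/12 + 49/141*1/3 = 41/141 = pi_A  (ok)
  41/141*5/6 + 17/47*1/4 + 49/141*1/12 = 17/47 = pi_B  (ok)
  41/141*1/12 + 17/47*1/3 + 49/141*7/12 = 49/141 = pi_C  (ok)

Answer: 41/141 17/47 49/141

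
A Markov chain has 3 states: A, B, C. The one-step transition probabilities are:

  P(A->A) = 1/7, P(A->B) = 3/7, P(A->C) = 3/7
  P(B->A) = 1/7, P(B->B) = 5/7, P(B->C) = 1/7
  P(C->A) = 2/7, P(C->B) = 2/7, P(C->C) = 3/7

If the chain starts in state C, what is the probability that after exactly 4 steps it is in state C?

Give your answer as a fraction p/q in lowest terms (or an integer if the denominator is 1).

Answer: 681/2401

Derivation:
Computing P^4 by repeated multiplication:
P^1 =
  A: [1/7, 3/7, 3/7]
  B: [1/7, 5/7, 1/7]
  C: [2/7, 2/7, 3/7]
P^2 =
  A: [10/49, 24/49, 15/49]
  B: [8/49, 30/49, 11/49]
  C: [10/49, 22/49, 17/49]
P^3 =
  A: [64/343, 180/343, 99/343]
  B: [60/343, 4/7, 87/343]
  C: [66/343, 174/343, 103/343]
P^4 =
  A: [442/2401, 1290/2401, 669/2401]
  B: [430/2401, 1334/2401, 13/49]
  C: [446/2401, 26/49, 681/2401]

(P^4)[C -> C] = 681/2401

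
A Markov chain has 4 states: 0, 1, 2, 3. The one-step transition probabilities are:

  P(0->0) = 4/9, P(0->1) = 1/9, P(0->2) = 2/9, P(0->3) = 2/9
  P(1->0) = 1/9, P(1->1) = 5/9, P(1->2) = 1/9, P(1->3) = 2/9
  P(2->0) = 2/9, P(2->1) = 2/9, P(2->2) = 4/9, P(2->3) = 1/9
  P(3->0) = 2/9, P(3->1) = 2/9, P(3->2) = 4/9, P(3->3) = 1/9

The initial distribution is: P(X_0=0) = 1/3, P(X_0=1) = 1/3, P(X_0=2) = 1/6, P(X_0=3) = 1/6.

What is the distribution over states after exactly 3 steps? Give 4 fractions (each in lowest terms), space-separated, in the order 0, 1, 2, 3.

Answer: 535/2187 71/243 71/243 374/2187

Derivation:
Propagating the distribution step by step (d_{t+1} = d_t * P):
d_0 = (0=1/3, 1=1/3, 2=1/6, 3=1/6)
  d_1[0] = 1/3*4/9 + 1/3*1/9 + 1/6*2/9 + 1/6*2/9 = 7/27
  d_1[1] = 1/3*1/9 + 1/3*5/9 + 1/6*2/9 + 1/6*2/9 = 8/27
  d_1[2] = 1/3*2/9 + 1/3*1/9 + 1/6*4/9 + 1/6*4/9 = 7/27
  d_1[3] = 1/3*2/9 + 1/3*2/9 + 1/6*1/9 + 1/6*1/9 = 5/27
d_1 = (0=7/27, 1=8/27, 2=7/27, 3=5/27)
  d_2[0] = 7/27*4/9 + 8/27*1/9 + 7/27*2/9 + 5/27*2/9 = 20/81
  d_2[1] = 7/27*1/9 + 8/27*5/9 + 7/27*2/9 + 5/27*2/9 = 71/243
  d_2[2] = 7/27*2/9 + 8/27*1/9 + 7/27*4/9 + 5/27*4/9 = 70/243
  d_2[3] = 7/27*2/9 + 8/27*2/9 + 7/27*1/9 + 5/27*1/9 = 14/81
d_2 = (0=20/81, 1=71/243, 2=70/243, 3=14/81)
  d_3[0] = 20/81*4/9 + 71/243*1/9 + 70/243*2/9 + 14/81*2/9 = 535/2187
  d_3[1] = 20/81*1/9 + 71/243*5/9 + 70/243*2/9 + 14/81*2/9 = 71/243
  d_3[2] = 20/81*2/9 + 71/243*1/9 + 70/243*4/9 + 14/81*4/9 = 71/243
  d_3[3] = 20/81*2/9 + 71/243*2/9 + 70/243*1/9 + 14/81*1/9 = 374/2187
d_3 = (0=535/2187, 1=71/243, 2=71/243, 3=374/2187)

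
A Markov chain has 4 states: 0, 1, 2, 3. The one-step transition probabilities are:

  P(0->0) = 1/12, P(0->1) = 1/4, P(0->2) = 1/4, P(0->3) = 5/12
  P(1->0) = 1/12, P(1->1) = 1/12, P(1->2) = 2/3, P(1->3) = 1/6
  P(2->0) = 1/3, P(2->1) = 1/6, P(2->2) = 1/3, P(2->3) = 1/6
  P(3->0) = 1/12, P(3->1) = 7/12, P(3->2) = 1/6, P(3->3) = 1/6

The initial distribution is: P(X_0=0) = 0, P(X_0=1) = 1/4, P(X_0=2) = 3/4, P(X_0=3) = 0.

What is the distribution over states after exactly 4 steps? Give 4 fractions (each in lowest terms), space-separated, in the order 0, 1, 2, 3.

Answer: 2399/13824 1285/5184 30719/82944 1919/9216

Derivation:
Propagating the distribution step by step (d_{t+1} = d_t * P):
d_0 = (0=0, 1=1/4, 2=3/4, 3=0)
  d_1[0] = 0*1/12 + 1/4*1/12 + 3/4*1/3 + 0*1/12 = 13/48
  d_1[1] = 0*1/4 + 1/4*1/12 + 3/4*1/6 + 0*7/12 = 7/48
  d_1[2] = 0*1/4 + 1/4*2/3 + 3/4*1/3 + 0*1/6 = 5/12
  d_1[3] = 0*5/12 + 1/4*1/6 + 3/4*1/6 + 0*1/6 = 1/6
d_1 = (0=13/48, 1=7/48, 2=5/12, 3=1/6)
  d_2[0] = 13/48*1/12 + 7/48*1/12 + 5/12*1/3 + 1/6*1/12 = 3/16
  d_2[1] = 13/48*1/4 + 7/48*1/12 + 5/12*1/6 + 1/6*7/12 = 71/288
  d_2[2] = 13/48*1/4 + 7/48*2/3 + 5/12*1/3 + 1/6*1/6 = 191/576
  d_2[3] = 13/48*5/12 + 7/48*1/6 + 5/12*1/6 + 1/6*1/6 = 15/64
d_2 = (0=3/16, 1=71/288, 2=191/576, 3=15/64)
  d_3[0] = 3/16*1/12 + 71/288*1/12 + 191/576*1/3 + 15/64*1/12 = 383/2304
  d_3[1] = 3/16*1/4 + 71/288*1/12 + 191/576*1/6 + 15/64*7/12 = 1793/6912
  d_3[2] = 3/16*1/4 + 71/288*2/3 + 191/576*1/3 + 15/64*1/6 = 1247/3456
  d_3[3] = 3/16*5/12 + 71/288*1/6 + 191/576*1/6 + 15/64*1/6 = 41/192
d_3 = (0=383/2304, 1=1793/6912, 2=1247/3456, 3=41/192)
  d_4[0] = 383/2304*1/12 + 1793/6912*1/12 + 1247/3456*1/3 + 41/192*1/12 = 2399/13824
  d_4[1] = 383/2304*1/4 + 1793/6912*1/12 + 1247/3456*1/6 + 41/192*7/12 = 1285/5184
  d_4[2] = 383/2304*1/4 + 1793/6912*2/3 + 1247/3456*1/3 + 41/192*1/6 = 30719/82944
  d_4[3] = 383/2304*5/12 + 1793/6912*1/6 + 1247/3456*1/6 + 41/192*1/6 = 1919/9216
d_4 = (0=2399/13824, 1=1285/5184, 2=30719/82944, 3=1919/9216)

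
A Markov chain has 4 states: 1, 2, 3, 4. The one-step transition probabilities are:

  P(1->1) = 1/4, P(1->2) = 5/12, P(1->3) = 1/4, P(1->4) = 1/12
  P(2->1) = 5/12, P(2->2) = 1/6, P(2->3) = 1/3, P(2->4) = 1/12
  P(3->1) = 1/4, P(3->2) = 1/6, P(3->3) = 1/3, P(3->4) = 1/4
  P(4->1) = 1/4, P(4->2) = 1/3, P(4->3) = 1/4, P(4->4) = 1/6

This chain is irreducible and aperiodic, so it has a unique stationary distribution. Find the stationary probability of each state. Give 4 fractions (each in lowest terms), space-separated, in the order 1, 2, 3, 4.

The stationary distribution satisfies pi = pi * P, i.e.:
  pi_1 = 1/4*pi_1 + 5/12*pi_2 + 1/4*pi_3 + 1/4*pi_4
  pi_2 = 5/12*pi_1 + 1/6*pi_2 + 1/6*pi_3 + 1/3*pi_4
  pi_3 = 1/4*pi_1 + 1/3*pi_2 + 1/3*pi_3 + 1/4*pi_4
  pi_4 = 1/12*pi_1 + 1/12*pi_2 + 1/4*pi_3 + 1/6*pi_4
with normalization: pi_1 + pi_2 + pi_3 + pi_4 = 1.

Using the first 3 balance equations plus normalization, the linear system A*pi = b is:
  [-3/4, 5/12, 1/4, 1/4] . pi = 0
  [5/12, -5/6, 1/6, 1/3] . pi = 0
  [1/4, 1/3, -2/3, 1/4] . pi = 0
  [1, 1, 1, 1] . pi = 1

Solving yields:
  pi_1 = 272/925
  pi_2 = 489/1850
  pi_3 = 549/1850
  pi_4 = 134/925

Verification (pi * P):
  272/925*1/4 + 489/1850*5/12 + 549/1850*1/4 + 134/925*1/4 = 272/925 = pi_1  (ok)
  272/925*5/12 + 489/1850*1/6 + 549/1850*1/6 + 134/925*1/3 = 489/1850 = pi_2  (ok)
  272/925*1/4 + 489/1850*1/3 + 549/1850*1/3 + 134/925*1/4 = 549/1850 = pi_3  (ok)
  272/925*1/12 + 489/1850*1/12 + 549/1850*1/4 + 134/925*1/6 = 134/925 = pi_4  (ok)

Answer: 272/925 489/1850 549/1850 134/925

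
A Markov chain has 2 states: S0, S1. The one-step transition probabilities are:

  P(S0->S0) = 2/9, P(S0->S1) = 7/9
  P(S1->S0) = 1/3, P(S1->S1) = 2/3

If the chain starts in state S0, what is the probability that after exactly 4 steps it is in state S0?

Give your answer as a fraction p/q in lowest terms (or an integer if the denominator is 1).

Computing P^4 by repeated multiplication:
P^1 =
  S0: [2/9, 7/9]
  S1: [1/3, 2/3]
P^2 =
  S0: [25/81, 56/81]
  S1: [8/27, 19/27]
P^3 =
  S0: [218/729, 511/729]
  S1: [73/243, 170/243]
P^4 =
  S0: [1969/6561, 4592/6561]
  S1: [656/2187, 1531/2187]

(P^4)[S0 -> S0] = 1969/6561

Answer: 1969/6561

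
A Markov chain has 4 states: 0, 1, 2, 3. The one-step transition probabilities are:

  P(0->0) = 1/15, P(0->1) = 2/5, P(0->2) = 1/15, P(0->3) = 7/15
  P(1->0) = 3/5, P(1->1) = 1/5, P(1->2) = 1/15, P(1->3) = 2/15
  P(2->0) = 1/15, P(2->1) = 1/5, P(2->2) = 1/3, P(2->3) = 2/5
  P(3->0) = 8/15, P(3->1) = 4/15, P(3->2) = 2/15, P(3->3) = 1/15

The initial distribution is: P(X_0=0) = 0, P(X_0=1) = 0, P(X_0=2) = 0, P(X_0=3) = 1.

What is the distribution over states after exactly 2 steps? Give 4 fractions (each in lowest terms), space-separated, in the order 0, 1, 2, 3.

Answer: 6/25 14/45 8/75 77/225

Derivation:
Propagating the distribution step by step (d_{t+1} = d_t * P):
d_0 = (0=0, 1=0, 2=0, 3=1)
  d_1[0] = 0*1/15 + 0*3/5 + 0*1/15 + 1*8/15 = 8/15
  d_1[1] = 0*2/5 + 0*1/5 + 0*1/5 + 1*4/15 = 4/15
  d_1[2] = 0*1/15 + 0*1/15 + 0*1/3 + 1*2/15 = 2/15
  d_1[3] = 0*7/15 + 0*2/15 + 0*2/5 + 1*1/15 = 1/15
d_1 = (0=8/15, 1=4/15, 2=2/15, 3=1/15)
  d_2[0] = 8/15*1/15 + 4/15*3/5 + 2/15*1/15 + 1/15*8/15 = 6/25
  d_2[1] = 8/15*2/5 + 4/15*1/5 + 2/15*1/5 + 1/15*4/15 = 14/45
  d_2[2] = 8/15*1/15 + 4/15*1/15 + 2/15*1/3 + 1/15*2/15 = 8/75
  d_2[3] = 8/15*7/15 + 4/15*2/15 + 2/15*2/5 + 1/15*1/15 = 77/225
d_2 = (0=6/25, 1=14/45, 2=8/75, 3=77/225)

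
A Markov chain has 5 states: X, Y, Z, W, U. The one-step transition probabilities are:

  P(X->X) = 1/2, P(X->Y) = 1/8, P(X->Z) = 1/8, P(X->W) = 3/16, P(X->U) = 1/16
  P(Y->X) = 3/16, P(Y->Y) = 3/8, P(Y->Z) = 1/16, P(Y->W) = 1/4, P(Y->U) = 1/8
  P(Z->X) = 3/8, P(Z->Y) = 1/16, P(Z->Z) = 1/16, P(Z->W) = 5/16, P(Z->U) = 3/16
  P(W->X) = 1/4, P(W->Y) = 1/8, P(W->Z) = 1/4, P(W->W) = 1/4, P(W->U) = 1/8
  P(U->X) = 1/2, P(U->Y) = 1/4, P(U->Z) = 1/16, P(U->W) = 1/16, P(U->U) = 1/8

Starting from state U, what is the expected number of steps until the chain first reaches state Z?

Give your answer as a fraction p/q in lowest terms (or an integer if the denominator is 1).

Let h_i = expected steps to first reach Z from state i.
Boundary: h_Z = 0.
First-step equations for the other states:
  h_X = 1 + 1/2*h_X + 1/8*h_Y + 1/8*h_Z + 3/16*h_W + 1/16*h_U
  h_Y = 1 + 3/16*h_X + 3/8*h_Y + 1/16*h_Z + 1/4*h_W + 1/8*h_U
  h_W = 1 + 1/4*h_X + 1/8*h_Y + 1/4*h_Z + 1/4*h_W + 1/8*h_U
  h_U = 1 + 1/2*h_X + 1/4*h_Y + 1/16*h_Z + 1/16*h_W + 1/8*h_U

Substituting h_Z = 0 and rearranging gives the linear system (I - Q) h = 1:
  [1/2, -1/8, -3/16, -1/16] . (h_X, h_Y, h_W, h_U) = 1
  [-3/16, 5/8, -1/4, -1/8] . (h_X, h_Y, h_W, h_U) = 1
  [-1/4, -1/8, 3/4, -1/8] . (h_X, h_Y, h_W, h_U) = 1
  [-1/2, -1/4, -1/16, 7/8] . (h_X, h_Y, h_W, h_U) = 1

Solving yields:
  h_X = 21536/2861
  h_Y = 23272/2861
  h_W = 18800/2861
  h_U = 23568/2861

Starting state is U, so the expected hitting time is h_U = 23568/2861.

Answer: 23568/2861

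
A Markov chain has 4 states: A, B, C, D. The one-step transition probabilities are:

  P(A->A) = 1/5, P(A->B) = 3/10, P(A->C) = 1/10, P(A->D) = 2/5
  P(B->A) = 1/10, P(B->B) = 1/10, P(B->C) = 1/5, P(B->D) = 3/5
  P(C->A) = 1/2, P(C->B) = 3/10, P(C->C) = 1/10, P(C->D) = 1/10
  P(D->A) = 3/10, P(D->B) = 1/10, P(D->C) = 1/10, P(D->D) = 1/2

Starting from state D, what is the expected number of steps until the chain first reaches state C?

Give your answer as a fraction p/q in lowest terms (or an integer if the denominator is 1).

Let h_i = expected steps to first reach C from state i.
Boundary: h_C = 0.
First-step equations for the other states:
  h_A = 1 + 1/5*h_A + 3/10*h_B + 1/10*h_C + 2/5*h_D
  h_B = 1 + 1/10*h_A + 1/10*h_B + 1/5*h_C + 3/5*h_D
  h_D = 1 + 3/10*h_A + 1/10*h_B + 1/10*h_C + 1/2*h_D

Substituting h_C = 0 and rearranging gives the linear system (I - Q) h = 1:
  [4/5, -3/10, -2/5] . (h_A, h_B, h_D) = 1
  [-1/10, 9/10, -3/5] . (h_A, h_B, h_D) = 1
  [-3/10, -1/10, 1/2] . (h_A, h_B, h_D) = 1

Solving yields:
  h_A = 1120/131
  h_B = 1030/131
  h_D = 1140/131

Starting state is D, so the expected hitting time is h_D = 1140/131.

Answer: 1140/131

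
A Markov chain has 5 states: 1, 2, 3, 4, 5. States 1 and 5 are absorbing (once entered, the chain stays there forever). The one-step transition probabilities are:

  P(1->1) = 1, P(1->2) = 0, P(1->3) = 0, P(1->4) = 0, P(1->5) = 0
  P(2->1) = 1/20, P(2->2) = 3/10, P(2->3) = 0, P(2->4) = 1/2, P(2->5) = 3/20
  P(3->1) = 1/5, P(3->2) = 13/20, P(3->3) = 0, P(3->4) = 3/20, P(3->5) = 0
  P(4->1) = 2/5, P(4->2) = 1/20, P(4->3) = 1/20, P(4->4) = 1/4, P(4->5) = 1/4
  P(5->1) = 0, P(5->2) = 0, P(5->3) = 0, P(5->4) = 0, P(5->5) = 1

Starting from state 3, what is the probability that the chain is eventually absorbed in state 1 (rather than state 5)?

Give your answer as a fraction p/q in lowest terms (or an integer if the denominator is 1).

Answer: 1187/1914

Derivation:
Let a_i = P(absorbed in 1 | start in state i).
Boundary conditions: a_1 = 1, a_5 = 0.
For each transient state i, a_i = sum_j P(i->j) * a_j:
  a_2 = 1/20*a_1 + 3/10*a_2 + 0*a_3 + 1/2*a_4 + 3/20*a_5
  a_3 = 1/5*a_1 + 13/20*a_2 + 0*a_3 + 3/20*a_4 + 0*a_5
  a_4 = 2/5*a_1 + 1/20*a_2 + 1/20*a_3 + 1/4*a_4 + 1/4*a_5

Substituting a_1 = 1 and a_5 = 0, rearrange to (I - Q) a = r where r[i] = P(i -> 1):
  [7/10, 0, -1/2] . (a_2, a_3, a_4) = 1/20
  [-13/20, 1, -3/20] . (a_2, a_3, a_4) = 1/5
  [-1/20, -1/20, 3/4] . (a_2, a_3, a_4) = 2/5

Solving yields:
  a_2 = 1937/3828
  a_3 = 1187/1914
  a_4 = 2329/3828

Starting state is 3, so the absorption probability is a_3 = 1187/1914.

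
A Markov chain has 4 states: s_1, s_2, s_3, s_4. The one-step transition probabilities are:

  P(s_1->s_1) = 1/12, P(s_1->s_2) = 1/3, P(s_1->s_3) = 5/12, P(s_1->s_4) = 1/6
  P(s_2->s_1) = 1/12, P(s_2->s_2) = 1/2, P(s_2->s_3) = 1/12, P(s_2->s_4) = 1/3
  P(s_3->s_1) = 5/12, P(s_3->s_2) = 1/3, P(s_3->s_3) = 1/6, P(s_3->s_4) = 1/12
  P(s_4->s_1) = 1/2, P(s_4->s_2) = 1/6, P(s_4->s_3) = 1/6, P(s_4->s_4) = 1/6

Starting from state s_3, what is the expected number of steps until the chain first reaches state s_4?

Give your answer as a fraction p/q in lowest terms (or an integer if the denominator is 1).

Answer: 960/193

Derivation:
Let h_i = expected steps to first reach s_4 from state i.
Boundary: h_s_4 = 0.
First-step equations for the other states:
  h_s_1 = 1 + 1/12*h_s_1 + 1/3*h_s_2 + 5/12*h_s_3 + 1/6*h_s_4
  h_s_2 = 1 + 1/12*h_s_1 + 1/2*h_s_2 + 1/12*h_s_3 + 1/3*h_s_4
  h_s_3 = 1 + 5/12*h_s_1 + 1/3*h_s_2 + 1/6*h_s_3 + 1/12*h_s_4

Substituting h_s_4 = 0 and rearranging gives the linear system (I - Q) h = 1:
  [11/12, -1/3, -5/12] . (h_s_1, h_s_2, h_s_3) = 1
  [-1/12, 1/2, -1/12] . (h_s_1, h_s_2, h_s_3) = 1
  [-5/12, -1/3, 5/6] . (h_s_1, h_s_2, h_s_3) = 1

Solving yields:
  h_s_1 = 900/193
  h_s_2 = 696/193
  h_s_3 = 960/193

Starting state is s_3, so the expected hitting time is h_s_3 = 960/193.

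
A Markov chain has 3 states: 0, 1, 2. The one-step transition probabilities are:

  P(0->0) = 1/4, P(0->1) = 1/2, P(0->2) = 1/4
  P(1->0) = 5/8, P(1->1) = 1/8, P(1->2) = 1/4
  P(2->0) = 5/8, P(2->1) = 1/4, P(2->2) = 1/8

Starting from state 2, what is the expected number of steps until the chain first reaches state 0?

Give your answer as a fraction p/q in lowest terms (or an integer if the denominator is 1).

Let h_i = expected steps to first reach 0 from state i.
Boundary: h_0 = 0.
First-step equations for the other states:
  h_1 = 1 + 5/8*h_0 + 1/8*h_1 + 1/4*h_2
  h_2 = 1 + 5/8*h_0 + 1/4*h_1 + 1/8*h_2

Substituting h_0 = 0 and rearranging gives the linear system (I - Q) h = 1:
  [7/8, -1/4] . (h_1, h_2) = 1
  [-1/4, 7/8] . (h_1, h_2) = 1

Solving yields:
  h_1 = 8/5
  h_2 = 8/5

Starting state is 2, so the expected hitting time is h_2 = 8/5.

Answer: 8/5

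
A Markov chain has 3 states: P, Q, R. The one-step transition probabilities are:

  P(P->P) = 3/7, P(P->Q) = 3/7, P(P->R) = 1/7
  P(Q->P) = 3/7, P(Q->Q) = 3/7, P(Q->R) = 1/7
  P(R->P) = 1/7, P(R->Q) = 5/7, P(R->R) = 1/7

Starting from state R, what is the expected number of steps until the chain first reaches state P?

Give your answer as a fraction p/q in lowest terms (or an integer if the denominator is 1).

Answer: 63/19

Derivation:
Let h_i = expected steps to first reach P from state i.
Boundary: h_P = 0.
First-step equations for the other states:
  h_Q = 1 + 3/7*h_P + 3/7*h_Q + 1/7*h_R
  h_R = 1 + 1/7*h_P + 5/7*h_Q + 1/7*h_R

Substituting h_P = 0 and rearranging gives the linear system (I - Q) h = 1:
  [4/7, -1/7] . (h_Q, h_R) = 1
  [-5/7, 6/7] . (h_Q, h_R) = 1

Solving yields:
  h_Q = 49/19
  h_R = 63/19

Starting state is R, so the expected hitting time is h_R = 63/19.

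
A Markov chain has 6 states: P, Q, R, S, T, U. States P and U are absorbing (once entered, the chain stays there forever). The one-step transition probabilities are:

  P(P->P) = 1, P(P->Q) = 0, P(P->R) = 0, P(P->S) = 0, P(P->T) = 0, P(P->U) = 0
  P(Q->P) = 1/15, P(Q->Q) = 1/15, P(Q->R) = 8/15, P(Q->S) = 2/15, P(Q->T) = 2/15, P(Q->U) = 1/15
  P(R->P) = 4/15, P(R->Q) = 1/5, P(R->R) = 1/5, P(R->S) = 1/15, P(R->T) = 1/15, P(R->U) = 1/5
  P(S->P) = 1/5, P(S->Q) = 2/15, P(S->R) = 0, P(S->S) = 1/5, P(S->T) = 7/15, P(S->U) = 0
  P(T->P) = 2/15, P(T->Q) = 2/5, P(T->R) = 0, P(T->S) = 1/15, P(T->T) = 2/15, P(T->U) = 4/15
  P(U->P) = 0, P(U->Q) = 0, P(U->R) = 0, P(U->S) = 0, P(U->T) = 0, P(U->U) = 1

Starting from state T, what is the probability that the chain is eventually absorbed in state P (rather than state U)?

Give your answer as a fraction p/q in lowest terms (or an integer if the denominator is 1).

Answer: 949/2114

Derivation:
Let a_i = P(absorbed in P | start in state i).
Boundary conditions: a_P = 1, a_U = 0.
For each transient state i, a_i = sum_j P(i->j) * a_j:
  a_Q = 1/15*a_P + 1/15*a_Q + 8/15*a_R + 2/15*a_S + 2/15*a_T + 1/15*a_U
  a_R = 4/15*a_P + 1/5*a_Q + 1/5*a_R + 1/15*a_S + 1/15*a_T + 1/5*a_U
  a_S = 1/5*a_P + 2/15*a_Q + 0*a_R + 1/5*a_S + 7/15*a_T + 0*a_U
  a_T = 2/15*a_P + 2/5*a_Q + 0*a_R + 1/15*a_S + 2/15*a_T + 4/15*a_U

Substituting a_P = 1 and a_U = 0, rearrange to (I - Q) a = r where r[i] = P(i -> P):
  [14/15, -8/15, -2/15, -2/15] . (a_Q, a_R, a_S, a_T) = 1/15
  [-1/5, 4/5, -1/15, -1/15] . (a_Q, a_R, a_S, a_T) = 4/15
  [-2/15, 0, 4/5, -7/15] . (a_Q, a_R, a_S, a_T) = 1/5
  [-2/5, 0, -1/15, 13/15] . (a_Q, a_R, a_S, a_T) = 2/15

Solving yields:
  a_Q = 2279/4228
  a_R = 9397/16912
  a_S = 636/1057
  a_T = 949/2114

Starting state is T, so the absorption probability is a_T = 949/2114.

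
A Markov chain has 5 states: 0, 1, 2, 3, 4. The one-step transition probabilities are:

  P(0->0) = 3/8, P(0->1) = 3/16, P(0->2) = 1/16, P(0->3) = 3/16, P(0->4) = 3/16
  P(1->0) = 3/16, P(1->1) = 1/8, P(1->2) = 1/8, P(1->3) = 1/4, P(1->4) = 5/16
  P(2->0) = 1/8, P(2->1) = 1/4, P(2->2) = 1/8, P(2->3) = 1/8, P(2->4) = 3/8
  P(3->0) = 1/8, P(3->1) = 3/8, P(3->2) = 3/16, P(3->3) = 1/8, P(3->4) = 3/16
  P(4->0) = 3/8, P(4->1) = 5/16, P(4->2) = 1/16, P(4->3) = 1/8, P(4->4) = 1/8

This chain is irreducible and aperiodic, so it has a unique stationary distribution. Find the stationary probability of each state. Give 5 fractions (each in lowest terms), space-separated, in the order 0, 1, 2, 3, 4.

The stationary distribution satisfies pi = pi * P, i.e.:
  pi_0 = 3/8*pi_0 + 3/16*pi_1 + 1/8*pi_2 + 1/8*pi_3 + 3/8*pi_4
  pi_1 = 3/16*pi_0 + 1/8*pi_1 + 1/4*pi_2 + 3/8*pi_3 + 5/16*pi_4
  pi_2 = 1/16*pi_0 + 1/8*pi_1 + 1/8*pi_2 + 3/16*pi_3 + 1/16*pi_4
  pi_3 = 3/16*pi_0 + 1/4*pi_1 + 1/8*pi_2 + 1/8*pi_3 + 1/8*pi_4
  pi_4 = 3/16*pi_0 + 5/16*pi_1 + 3/8*pi_2 + 3/16*pi_3 + 1/8*pi_4
with normalization: pi_0 + pi_1 + pi_2 + pi_3 + pi_4 = 1.

Using the first 4 balance equations plus normalization, the linear system A*pi = b is:
  [-5/8, 3/16, 1/8, 1/8, 3/8] . pi = 0
  [3/16, -7/8, 1/4, 3/8, 5/16] . pi = 0
  [1/16, 1/8, -7/8, 3/16, 1/16] . pi = 0
  [3/16, 1/4, 1/8, -7/8, 1/8] . pi = 0
  [1, 1, 1, 1, 1] . pi = 1

Solving yields:
  pi_0 = 18870/72299
  pi_1 = 17290/72299
  pi_2 = 7623/72299
  pi_3 = 12378/72299
  pi_4 = 16138/72299

Verification (pi * P):
  18870/72299*3/8 + 17290/72299*3/16 + 7623/72299*1/8 + 12378/72299*1/8 + 16138/72299*3/8 = 18870/72299 = pi_0  (ok)
  18870/72299*3/16 + 17290/72299*1/8 + 7623/72299*1/4 + 12378/72299*3/8 + 16138/72299*5/16 = 17290/72299 = pi_1  (ok)
  18870/72299*1/16 + 17290/72299*1/8 + 7623/72299*1/8 + 12378/72299*3/16 + 16138/72299*1/16 = 7623/72299 = pi_2  (ok)
  18870/72299*3/16 + 17290/72299*1/4 + 7623/72299*1/8 + 12378/72299*1/8 + 16138/72299*1/8 = 12378/72299 = pi_3  (ok)
  18870/72299*3/16 + 17290/72299*5/16 + 7623/72299*3/8 + 12378/72299*3/16 + 16138/72299*1/8 = 16138/72299 = pi_4  (ok)

Answer: 18870/72299 17290/72299 7623/72299 12378/72299 16138/72299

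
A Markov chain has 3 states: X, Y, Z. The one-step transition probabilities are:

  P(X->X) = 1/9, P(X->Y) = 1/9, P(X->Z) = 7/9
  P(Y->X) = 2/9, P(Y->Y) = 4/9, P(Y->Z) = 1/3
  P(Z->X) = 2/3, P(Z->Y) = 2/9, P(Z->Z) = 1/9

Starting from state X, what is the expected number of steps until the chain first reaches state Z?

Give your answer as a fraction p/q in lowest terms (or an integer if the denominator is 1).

Answer: 27/19

Derivation:
Let h_i = expected steps to first reach Z from state i.
Boundary: h_Z = 0.
First-step equations for the other states:
  h_X = 1 + 1/9*h_X + 1/9*h_Y + 7/9*h_Z
  h_Y = 1 + 2/9*h_X + 4/9*h_Y + 1/3*h_Z

Substituting h_Z = 0 and rearranging gives the linear system (I - Q) h = 1:
  [8/9, -1/9] . (h_X, h_Y) = 1
  [-2/9, 5/9] . (h_X, h_Y) = 1

Solving yields:
  h_X = 27/19
  h_Y = 45/19

Starting state is X, so the expected hitting time is h_X = 27/19.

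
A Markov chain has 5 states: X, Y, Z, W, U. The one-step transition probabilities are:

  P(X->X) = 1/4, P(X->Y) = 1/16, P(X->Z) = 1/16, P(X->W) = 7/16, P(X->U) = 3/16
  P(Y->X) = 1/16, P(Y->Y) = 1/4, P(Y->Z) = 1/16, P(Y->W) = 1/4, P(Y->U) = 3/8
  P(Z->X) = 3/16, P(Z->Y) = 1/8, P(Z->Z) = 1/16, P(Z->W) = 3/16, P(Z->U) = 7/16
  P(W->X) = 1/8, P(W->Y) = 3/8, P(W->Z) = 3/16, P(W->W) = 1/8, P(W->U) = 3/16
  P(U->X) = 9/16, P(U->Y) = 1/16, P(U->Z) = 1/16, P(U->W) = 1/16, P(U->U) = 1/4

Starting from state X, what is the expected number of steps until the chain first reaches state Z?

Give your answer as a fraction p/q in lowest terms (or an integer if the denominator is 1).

Let h_i = expected steps to first reach Z from state i.
Boundary: h_Z = 0.
First-step equations for the other states:
  h_X = 1 + 1/4*h_X + 1/16*h_Y + 1/16*h_Z + 7/16*h_W + 3/16*h_U
  h_Y = 1 + 1/16*h_X + 1/4*h_Y + 1/16*h_Z + 1/4*h_W + 3/8*h_U
  h_W = 1 + 1/8*h_X + 3/8*h_Y + 3/16*h_Z + 1/8*h_W + 3/16*h_U
  h_U = 1 + 9/16*h_X + 1/16*h_Y + 1/16*h_Z + 1/16*h_W + 1/4*h_U

Substituting h_Z = 0 and rearranging gives the linear system (I - Q) h = 1:
  [3/4, -1/16, -7/16, -3/16] . (h_X, h_Y, h_W, h_U) = 1
  [-1/16, 3/4, -1/4, -3/8] . (h_X, h_Y, h_W, h_U) = 1
  [-1/8, -3/8, 7/8, -3/16] . (h_X, h_Y, h_W, h_U) = 1
  [-9/16, -1/16, -1/16, 3/4] . (h_X, h_Y, h_W, h_U) = 1

Solving yields:
  h_X = 11760/1091
  h_Y = 12096/1091
  h_W = 10720/1091
  h_U = 12176/1091

Starting state is X, so the expected hitting time is h_X = 11760/1091.

Answer: 11760/1091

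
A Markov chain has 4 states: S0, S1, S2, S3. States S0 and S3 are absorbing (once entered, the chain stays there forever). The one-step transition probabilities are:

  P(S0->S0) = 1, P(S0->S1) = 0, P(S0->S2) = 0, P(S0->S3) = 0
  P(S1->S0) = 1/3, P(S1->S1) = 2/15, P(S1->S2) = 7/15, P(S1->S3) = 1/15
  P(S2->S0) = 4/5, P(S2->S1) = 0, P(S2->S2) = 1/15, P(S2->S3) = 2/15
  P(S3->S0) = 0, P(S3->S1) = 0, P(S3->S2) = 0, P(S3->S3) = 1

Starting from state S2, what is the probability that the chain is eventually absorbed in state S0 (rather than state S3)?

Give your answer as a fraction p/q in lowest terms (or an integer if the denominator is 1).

Answer: 6/7

Derivation:
Let a_i = P(absorbed in S0 | start in state i).
Boundary conditions: a_S0 = 1, a_S3 = 0.
For each transient state i, a_i = sum_j P(i->j) * a_j:
  a_S1 = 1/3*a_S0 + 2/15*a_S1 + 7/15*a_S2 + 1/15*a_S3
  a_S2 = 4/5*a_S0 + 0*a_S1 + 1/15*a_S2 + 2/15*a_S3

Substituting a_S0 = 1 and a_S3 = 0, rearrange to (I - Q) a = r where r[i] = P(i -> S0):
  [13/15, -7/15] . (a_S1, a_S2) = 1/3
  [0, 14/15] . (a_S1, a_S2) = 4/5

Solving yields:
  a_S1 = 11/13
  a_S2 = 6/7

Starting state is S2, so the absorption probability is a_S2 = 6/7.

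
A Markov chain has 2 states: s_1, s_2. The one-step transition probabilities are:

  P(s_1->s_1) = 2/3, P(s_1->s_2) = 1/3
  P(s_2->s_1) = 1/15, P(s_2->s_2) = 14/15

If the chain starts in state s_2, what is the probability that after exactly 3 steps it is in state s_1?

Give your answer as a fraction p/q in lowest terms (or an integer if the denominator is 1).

Computing P^3 by repeated multiplication:
P^1 =
  s_1: [2/3, 1/3]
  s_2: [1/15, 14/15]
P^2 =
  s_1: [7/15, 8/15]
  s_2: [8/75, 67/75]
P^3 =
  s_1: [26/75, 49/75]
  s_2: [49/375, 326/375]

(P^3)[s_2 -> s_1] = 49/375

Answer: 49/375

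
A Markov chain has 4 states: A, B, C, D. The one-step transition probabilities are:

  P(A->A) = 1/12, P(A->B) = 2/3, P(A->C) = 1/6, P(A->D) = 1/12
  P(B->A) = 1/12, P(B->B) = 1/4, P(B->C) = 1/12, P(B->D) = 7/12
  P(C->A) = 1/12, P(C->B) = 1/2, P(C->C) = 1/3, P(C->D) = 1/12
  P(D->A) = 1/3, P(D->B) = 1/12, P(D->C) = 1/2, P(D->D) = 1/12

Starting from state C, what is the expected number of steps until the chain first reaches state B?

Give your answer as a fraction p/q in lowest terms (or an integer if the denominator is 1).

Answer: 288/139

Derivation:
Let h_i = expected steps to first reach B from state i.
Boundary: h_B = 0.
First-step equations for the other states:
  h_A = 1 + 1/12*h_A + 2/3*h_B + 1/6*h_C + 1/12*h_D
  h_C = 1 + 1/12*h_A + 1/2*h_B + 1/3*h_C + 1/12*h_D
  h_D = 1 + 1/3*h_A + 1/12*h_B + 1/2*h_C + 1/12*h_D

Substituting h_B = 0 and rearranging gives the linear system (I - Q) h = 1:
  [11/12, -1/6, -1/12] . (h_A, h_C, h_D) = 1
  [-1/12, 2/3, -1/12] . (h_A, h_C, h_D) = 1
  [-1/3, -1/2, 11/12] . (h_A, h_C, h_D) = 1

Solving yields:
  h_A = 240/139
  h_C = 288/139
  h_D = 396/139

Starting state is C, so the expected hitting time is h_C = 288/139.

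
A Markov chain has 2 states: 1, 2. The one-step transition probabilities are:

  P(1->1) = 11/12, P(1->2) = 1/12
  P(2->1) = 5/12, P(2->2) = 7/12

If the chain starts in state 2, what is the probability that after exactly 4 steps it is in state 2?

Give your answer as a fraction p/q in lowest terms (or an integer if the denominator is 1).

Computing P^4 by repeated multiplication:
P^1 =
  1: [11/12, 1/12]
  2: [5/12, 7/12]
P^2 =
  1: [7/8, 1/8]
  2: [5/8, 3/8]
P^3 =
  1: [41/48, 7/48]
  2: [35/48, 13/48]
P^4 =
  1: [27/32, 5/32]
  2: [25/32, 7/32]

(P^4)[2 -> 2] = 7/32

Answer: 7/32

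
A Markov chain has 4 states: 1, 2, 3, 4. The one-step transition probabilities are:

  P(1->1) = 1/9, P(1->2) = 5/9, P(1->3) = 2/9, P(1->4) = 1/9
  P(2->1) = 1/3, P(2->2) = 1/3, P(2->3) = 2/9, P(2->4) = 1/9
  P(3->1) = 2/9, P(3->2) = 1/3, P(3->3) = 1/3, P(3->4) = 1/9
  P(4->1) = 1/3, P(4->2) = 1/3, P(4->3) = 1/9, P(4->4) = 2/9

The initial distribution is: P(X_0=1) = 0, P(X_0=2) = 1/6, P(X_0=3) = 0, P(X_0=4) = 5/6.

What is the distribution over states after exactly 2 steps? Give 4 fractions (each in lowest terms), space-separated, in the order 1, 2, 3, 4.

Propagating the distribution step by step (d_{t+1} = d_t * P):
d_0 = (1=0, 2=1/6, 3=0, 4=5/6)
  d_1[1] = 0*1/9 + 1/6*1/3 + 0*2/9 + 5/6*1/3 = 1/3
  d_1[2] = 0*5/9 + 1/6*1/3 + 0*1/3 + 5/6*1/3 = 1/3
  d_1[3] = 0*2/9 + 1/6*2/9 + 0*1/3 + 5/6*1/9 = 7/54
  d_1[4] = 0*1/9 + 1/6*1/9 + 0*1/9 + 5/6*2/9 = 11/54
d_1 = (1=1/3, 2=1/3, 3=7/54, 4=11/54)
  d_2[1] = 1/3*1/9 + 1/3*1/3 + 7/54*2/9 + 11/54*1/3 = 119/486
  d_2[2] = 1/3*5/9 + 1/3*1/3 + 7/54*1/3 + 11/54*1/3 = 11/27
  d_2[3] = 1/3*2/9 + 1/3*2/9 + 7/54*1/3 + 11/54*1/9 = 52/243
  d_2[4] = 1/3*1/9 + 1/3*1/9 + 7/54*1/9 + 11/54*2/9 = 65/486
d_2 = (1=119/486, 2=11/27, 3=52/243, 4=65/486)

Answer: 119/486 11/27 52/243 65/486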